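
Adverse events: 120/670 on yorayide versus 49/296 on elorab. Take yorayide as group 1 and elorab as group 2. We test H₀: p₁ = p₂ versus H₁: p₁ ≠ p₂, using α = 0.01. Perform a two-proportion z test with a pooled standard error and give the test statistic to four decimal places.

p̂₁ = 120/670 = 0.179104, p̂₂ = 49/296 = 0.165541.
Pooled p̂ = (120+49)/(670+296) = 169/966 = 0.174948.
SE = √(0.144341 × 0.00487092) = 0.026516.
z = (0.179104 − 0.165541)/0.026516 = 0.013563/0.026516 = 0.5115.
p-value = 2·P(Z > 0.512) ≈ 0.6090; since p > α = 0.01, fail to reject H₀.

z = 0.5115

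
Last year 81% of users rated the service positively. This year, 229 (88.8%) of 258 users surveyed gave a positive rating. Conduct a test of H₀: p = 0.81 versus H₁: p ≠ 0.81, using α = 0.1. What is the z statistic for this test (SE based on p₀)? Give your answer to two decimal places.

z = 3.18

p̂ = 229/258 ≈ 0.8876.
Standard error under H₀: √(0.81×0.19/258) = 0.0244.
z = (0.8876 − 0.81)/0.0244 = 0.0776/0.0244 = 3.18.
Two-sided p-value ≈ 2·Φ(−3.177) = 0.0015, so at α = 0.1 we reject H₀.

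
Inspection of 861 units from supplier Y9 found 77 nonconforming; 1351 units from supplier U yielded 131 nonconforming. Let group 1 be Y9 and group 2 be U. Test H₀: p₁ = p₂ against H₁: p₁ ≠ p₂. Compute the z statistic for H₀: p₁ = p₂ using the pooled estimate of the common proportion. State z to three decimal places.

z = -0.592

p̂₁ = 77/861 = 0.08943, p̂₂ = 131/1351 = 0.09697.
Pooled p̂ = (77+131)/(861+1351) = 208/2212 = 0.09403.
SE = √(p̂(1−p̂)(1/n₁+1/n₂)) = √(0.09403·0.90597·0.00190163) = √(0.000162001) = 0.01273.
z = (0.08943 − 0.09697)/0.01273 = -0.00754/0.01273 = -0.592.
Two-sided p-value ≈ 2·Φ(−0.592) = 0.5539.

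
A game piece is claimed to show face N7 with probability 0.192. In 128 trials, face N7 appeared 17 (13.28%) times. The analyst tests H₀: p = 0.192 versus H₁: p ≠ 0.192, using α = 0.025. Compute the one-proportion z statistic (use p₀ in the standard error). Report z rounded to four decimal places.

z = -1.7001

p̂ = 17/128 ≈ 0.132812.
Standard error under H₀: √(0.192×0.808/128) = 0.034814.
z = (0.132812 − 0.192)/0.034814 = -0.059188/0.034814 = -1.7001.
p-value = 2·P(Z > 1.700) ≈ 0.0891, so at α = 0.025 we fail to reject H₀.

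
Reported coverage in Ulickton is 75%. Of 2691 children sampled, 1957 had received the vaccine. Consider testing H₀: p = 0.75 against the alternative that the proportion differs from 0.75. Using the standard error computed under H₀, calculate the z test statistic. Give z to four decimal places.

z = -2.7268

p̂ = 1957/2691 = 0.727239.
SE = √(p₀(1−p₀)/n) = √(0.1875/2691) = 0.008347.
z = (0.727239 − 0.75)/0.008347 = -0.022761/0.008347 = -2.7268.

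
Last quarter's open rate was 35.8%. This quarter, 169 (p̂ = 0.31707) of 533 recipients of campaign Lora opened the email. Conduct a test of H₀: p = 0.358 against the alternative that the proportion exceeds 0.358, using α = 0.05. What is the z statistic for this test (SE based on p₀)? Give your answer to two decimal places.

p̂ = 169/533 = 0.3171.
SE = √(p₀(1−p₀)/n) = √(0.22984/533) = 0.0208.
z = (0.3171 − 0.358)/0.0208 = -0.0409/0.0208 = -1.97.
p-value = P(Z > -1.971) ≈ 0.9756; since p > α = 0.05, fail to reject H₀.

z = -1.97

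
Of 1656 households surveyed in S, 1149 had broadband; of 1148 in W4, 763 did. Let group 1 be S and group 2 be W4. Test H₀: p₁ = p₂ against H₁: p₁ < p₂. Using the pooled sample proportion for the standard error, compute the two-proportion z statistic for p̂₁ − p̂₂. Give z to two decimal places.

z = 1.63

p̂₁ = 1149/1656 ≈ 0.6938, p̂₂ = 763/1148 ≈ 0.6646.
Pooled p̂ = (1149+763)/(1656+1148) = 1912/2804 = 0.6819.
SE = √(0.216919 × 0.00147494) = 0.0179.
z = (0.6938 − 0.6646)/0.0179 = 0.0292/0.0179 = 1.63.
p-value = P(Z < 1.633) ≈ 0.9487.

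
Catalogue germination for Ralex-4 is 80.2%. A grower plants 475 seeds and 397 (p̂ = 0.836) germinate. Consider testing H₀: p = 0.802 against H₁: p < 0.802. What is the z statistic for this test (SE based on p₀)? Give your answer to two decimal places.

p̂ = 397/475 = 0.8358.
Under H₀, SE = √(0.802·0.198/475) = √(0.000334307) = 0.0183.
z = (0.8358 − 0.802)/0.0183 = 0.0338/0.0183 = 1.85.

z = 1.85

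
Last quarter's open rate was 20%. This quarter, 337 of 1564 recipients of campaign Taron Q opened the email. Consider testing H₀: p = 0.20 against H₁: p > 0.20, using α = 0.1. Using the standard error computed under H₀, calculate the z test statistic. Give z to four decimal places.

z = 1.5298

p̂ = 337/1564 ≈ 0.2154731.
Under H₀, SE = √(0.2·0.8/1564) = √(0.000102302) = 0.0101144.
z = (0.2154731 − 0.2)/0.0101144 = 0.0154731/0.0101144 = 1.5298.
p-value = P(Z > 1.530) ≈ 0.0630; since p < α = 0.1, reject H₀.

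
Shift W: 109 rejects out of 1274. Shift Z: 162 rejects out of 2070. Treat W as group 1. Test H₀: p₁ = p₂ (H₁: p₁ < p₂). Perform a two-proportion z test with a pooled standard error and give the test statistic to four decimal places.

z = 0.7508

p̂₁ = 109/1274 = 0.085557, p̂₂ = 162/2070 = 0.078261.
Pooled p̂ = (109+162)/(1274+2070) = 271/3344 = 0.081041.
SE = √(0.0744731 × 0.00126802) = 0.009718.
z = (0.085557 − 0.078261)/0.009718 = 0.007296/0.009718 = 0.7508.
p-value = P(Z < 0.751) ≈ 0.7736.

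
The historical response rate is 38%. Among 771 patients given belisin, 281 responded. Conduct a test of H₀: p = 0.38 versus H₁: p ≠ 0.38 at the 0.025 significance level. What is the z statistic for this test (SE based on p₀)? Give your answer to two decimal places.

p̂ = 281/771 ≈ 0.3645.
Standard error under H₀: √(0.38×0.62/771) = 0.0175.
z = (0.3645 − 0.38)/0.0175 = -0.0155/0.0175 = -0.89.
p-value = 2·P(Z > 0.889) ≈ 0.3741, so at α = 0.025 we fail to reject H₀.

z = -0.89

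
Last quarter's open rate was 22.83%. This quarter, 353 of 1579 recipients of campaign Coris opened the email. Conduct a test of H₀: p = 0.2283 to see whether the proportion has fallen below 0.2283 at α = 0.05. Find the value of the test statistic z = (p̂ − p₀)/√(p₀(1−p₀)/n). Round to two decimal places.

p̂ = 353/1579 = 0.22356.
SE = √(p₀(1−p₀)/n) = √(0.17618/1579) = 0.01056.
z = (0.22356 − 0.2283)/0.01056 = -0.00474/0.01056 = -0.45.
p-value = P(Z < -0.449) ≈ 0.3268; since p > α = 0.05, fail to reject H₀.

z = -0.45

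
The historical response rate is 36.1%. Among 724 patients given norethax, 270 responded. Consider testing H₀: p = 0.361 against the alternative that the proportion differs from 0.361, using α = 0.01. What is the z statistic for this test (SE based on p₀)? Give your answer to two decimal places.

z = 0.67

p̂ = 270/724 = 0.3729.
Standard error under H₀: √(0.361×0.639/724) = 0.0178.
z = (0.3729 − 0.361)/0.0178 = 0.0119/0.0178 = 0.67.
p-value = 2·P(Z > 0.668) ≈ 0.5040. With α = 0.01, fail to reject H₀.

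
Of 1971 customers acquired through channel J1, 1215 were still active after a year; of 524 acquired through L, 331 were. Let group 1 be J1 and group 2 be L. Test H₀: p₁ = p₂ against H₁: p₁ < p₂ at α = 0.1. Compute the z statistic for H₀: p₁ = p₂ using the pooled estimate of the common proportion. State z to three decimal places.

p̂₁ = 1215/1971 = 0.61644, p̂₂ = 331/524 = 0.63168.
Pooled p̂ = (1215+331)/(1971+524) = 1546/2495 = 0.61964.
SE = √(p̂(1−p̂)(1/n₁+1/n₂)) = √(0.61964·0.38036·0.00241575) = √(0.00056936) = 0.02386.
z = (0.61644 − 0.63168)/0.02386 = -0.01524/0.02386 = -0.639.
p-value = P(Z < -0.639) ≈ 0.2615; since p > α = 0.1, fail to reject H₀.

z = -0.639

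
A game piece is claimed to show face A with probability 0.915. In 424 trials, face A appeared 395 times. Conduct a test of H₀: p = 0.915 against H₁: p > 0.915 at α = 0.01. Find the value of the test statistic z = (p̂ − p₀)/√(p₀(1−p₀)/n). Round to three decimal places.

z = 1.226

p̂ = 395/424 ≈ 0.93160.
Under H₀, SE = √(0.915·0.085/424) = √(0.000183432) = 0.01354.
z = (0.93160 − 0.915)/0.01354 = 0.01660/0.01354 = 1.226.
p-value = P(Z > 1.226) ≈ 0.1101; since p > α = 0.01, fail to reject H₀.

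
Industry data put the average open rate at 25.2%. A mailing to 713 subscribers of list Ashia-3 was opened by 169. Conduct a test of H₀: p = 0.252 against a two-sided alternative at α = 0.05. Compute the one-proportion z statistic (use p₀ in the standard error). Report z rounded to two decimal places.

z = -0.92

p̂ = 169/713 = 0.2370.
Standard error under H₀: √(0.252×0.748/713) = 0.0163.
z = (0.2370 − 0.252)/0.0163 = -0.0150/0.0163 = -0.92.
Two-sided p-value ≈ 2·Φ(−0.921) = 0.3571; since p > α = 0.05, fail to reject H₀.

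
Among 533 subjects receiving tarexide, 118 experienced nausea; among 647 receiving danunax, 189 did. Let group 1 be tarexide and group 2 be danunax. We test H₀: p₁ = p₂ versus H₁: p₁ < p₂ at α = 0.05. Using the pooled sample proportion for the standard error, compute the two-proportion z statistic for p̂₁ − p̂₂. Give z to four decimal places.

p̂₁ = 118/533 = 0.221388, p̂₂ = 189/647 = 0.292117.
Pooled p̂ = (118+189)/(533+647) = 307/1180 = 0.260169.
SE = √(p̂(1−p̂)(1/n₁+1/n₂)) = √(0.260169·0.739831·0.00342177) = √(0.000658626) = 0.025664.
z = (0.221388 − 0.292117)/0.025664 = -0.070729/0.025664 = -2.7560.
p-value = P(Z < -2.756) ≈ 0.0029. With α = 0.05, reject H₀.

z = -2.7560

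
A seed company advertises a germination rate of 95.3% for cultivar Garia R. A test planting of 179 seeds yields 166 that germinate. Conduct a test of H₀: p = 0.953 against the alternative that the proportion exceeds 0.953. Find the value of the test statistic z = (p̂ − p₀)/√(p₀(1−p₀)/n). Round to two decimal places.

z = -1.62

p̂ = 166/179 ≈ 0.9274.
Standard error under H₀: √(0.953×0.047/179) = 0.0158.
z = (0.9274 − 0.953)/0.0158 = -0.0256/0.0158 = -1.62.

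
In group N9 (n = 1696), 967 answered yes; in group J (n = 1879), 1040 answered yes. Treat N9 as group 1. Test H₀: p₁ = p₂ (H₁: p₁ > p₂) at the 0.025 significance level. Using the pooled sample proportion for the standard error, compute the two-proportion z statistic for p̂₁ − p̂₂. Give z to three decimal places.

p̂₁ = 967/1696 ≈ 0.57017, p̂₂ = 1040/1879 ≈ 0.55349.
Pooled p̂ = (967+1040)/(1696+1879) = 2007/3575 = 0.56140.
SE = √(p̂(1−p̂)(1/n₁+1/n₂)) = √(0.56140·0.43860·0.00112182) = √(0.000276226) = 0.01662.
z = (0.57017 − 0.55349)/0.01662 = 0.01668/0.01662 = 1.004.
p-value = P(Z > 1.004) ≈ 0.1578. With α = 0.025, fail to reject H₀.

z = 1.004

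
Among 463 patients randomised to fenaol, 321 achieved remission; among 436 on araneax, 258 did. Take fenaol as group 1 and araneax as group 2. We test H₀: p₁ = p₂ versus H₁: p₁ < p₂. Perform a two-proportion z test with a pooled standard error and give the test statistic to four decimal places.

p̂₁ = 321/463 ≈ 0.6933045, p̂₂ = 258/436 ≈ 0.5917431.
Pooled p̂ = (321+258)/(463+436) = 579/899 = 0.6440489.
SE = √(p̂(1−p̂)(1/n₁+1/n₂)) = √(0.6440489·0.3559511·0.00445341) = √(0.00102094) = 0.0319522.
z = (0.6933045 − 0.5917431)/0.0319522 = 0.1015614/0.0319522 = 3.1785.

z = 3.1785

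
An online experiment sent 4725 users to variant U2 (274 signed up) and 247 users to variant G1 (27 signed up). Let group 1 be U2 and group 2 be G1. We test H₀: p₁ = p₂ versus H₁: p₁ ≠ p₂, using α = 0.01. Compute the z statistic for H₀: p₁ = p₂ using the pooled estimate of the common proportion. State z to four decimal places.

p̂₁ = 274/4725 = 0.057989, p̂₂ = 27/247 = 0.109312.
Pooled p̂ = (274+27)/(4725+247) = 301/4972 = 0.060539.
SE = √(0.056874 × 0.00426022) = 0.015566.
z = (0.057989 − 0.109312)/0.015566 = -0.051323/0.015566 = -3.2971.
Two-sided p-value ≈ 2·Φ(−3.297) = 0.0010. With α = 0.01, reject H₀.

z = -3.2971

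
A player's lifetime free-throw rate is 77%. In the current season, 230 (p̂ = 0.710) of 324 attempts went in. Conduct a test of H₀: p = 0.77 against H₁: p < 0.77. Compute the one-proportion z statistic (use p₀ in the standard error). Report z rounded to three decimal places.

p̂ = 230/324 = 0.709877.
SE = √(p₀(1−p₀)/n) = √(0.1771/324) = 0.023380.
z = (0.709877 − 0.77)/0.023380 = -0.060123/0.023380 = -2.572.
p-value = P(Z < -2.572) ≈ 0.0051.

z = -2.572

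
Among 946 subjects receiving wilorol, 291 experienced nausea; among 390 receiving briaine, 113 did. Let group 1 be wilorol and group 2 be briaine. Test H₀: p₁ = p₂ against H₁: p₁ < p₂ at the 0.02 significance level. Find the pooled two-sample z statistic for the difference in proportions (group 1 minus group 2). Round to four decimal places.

p̂₁ = 291/946 = 0.3076110, p̂₂ = 113/390 = 0.2897436.
Pooled p̂ = (291+113)/(946+390) = 404/1336 = 0.3023952.
SE = √(0.210952 × 0.00362119) = 0.0276387.
z = (0.3076110 − 0.2897436)/0.0276387 = 0.0178674/0.0276387 = 0.6465.
p-value = P(Z < 0.646) ≈ 0.7410; since p > α = 0.02, fail to reject H₀.

z = 0.6465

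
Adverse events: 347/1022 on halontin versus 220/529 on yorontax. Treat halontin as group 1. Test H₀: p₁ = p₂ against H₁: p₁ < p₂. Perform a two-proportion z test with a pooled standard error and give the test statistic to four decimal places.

z = -2.9599

p̂₁ = 347/1022 = 0.3395303, p̂₂ = 220/529 = 0.4158790.
Pooled p̂ = (347+220)/(1022+529) = 567/1551 = 0.3655706.
SE = √(p̂(1−p̂)(1/n₁+1/n₂)) = √(0.3655706·0.6344294·0.00286883) = √(0.000665365) = 0.0257947.
z = (0.3395303 − 0.4158790)/0.0257947 = -0.0763487/0.0257947 = -2.9599.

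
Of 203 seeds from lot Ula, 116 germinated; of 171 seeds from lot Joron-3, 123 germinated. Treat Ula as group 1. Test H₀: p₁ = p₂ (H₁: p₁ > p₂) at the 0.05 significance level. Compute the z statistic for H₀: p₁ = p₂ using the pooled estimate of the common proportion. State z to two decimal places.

z = -2.97

p̂₁ = 116/203 = 0.57143, p̂₂ = 123/171 = 0.71930.
Pooled p̂ = (116+123)/(203+171) = 239/374 = 0.63904.
SE = √(0.230669 × 0.0107741) = 0.04985.
z = (0.57143 − 0.71930)/0.04985 = -0.14787/0.04985 = -2.97.
p-value = P(Z > -2.966) ≈ 0.9985, so at α = 0.05 we fail to reject H₀.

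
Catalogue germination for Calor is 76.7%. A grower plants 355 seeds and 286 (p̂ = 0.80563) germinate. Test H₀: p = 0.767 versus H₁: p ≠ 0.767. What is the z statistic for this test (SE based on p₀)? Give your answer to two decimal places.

p̂ = 286/355 = 0.8056.
SE = √(p₀(1−p₀)/n) = √(0.17871/355) = 0.0224.
z = (0.8056 − 0.767)/0.0224 = 0.0386/0.0224 = 1.72.
p-value = 2·P(Z > 1.722) ≈ 0.0851.

z = 1.72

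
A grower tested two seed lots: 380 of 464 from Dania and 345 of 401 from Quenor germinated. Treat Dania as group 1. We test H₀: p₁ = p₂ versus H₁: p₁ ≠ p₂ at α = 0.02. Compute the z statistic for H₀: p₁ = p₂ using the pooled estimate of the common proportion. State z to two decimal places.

p̂₁ = 380/464 = 0.8190, p̂₂ = 345/401 = 0.8603.
Pooled p̂ = (380+345)/(464+401) = 725/865 = 0.8382.
SE = √(0.135654 × 0.00464894) = 0.0251.
z = (0.8190 − 0.8603)/0.0251 = -0.0413/0.0251 = -1.65.
Two-sided p-value ≈ 2·Φ(−1.648) = 0.0994; since p > α = 0.02, fail to reject H₀.

z = -1.65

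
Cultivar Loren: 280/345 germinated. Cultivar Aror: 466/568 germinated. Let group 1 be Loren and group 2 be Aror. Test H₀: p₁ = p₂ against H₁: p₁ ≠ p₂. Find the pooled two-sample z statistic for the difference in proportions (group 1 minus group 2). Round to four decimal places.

p̂₁ = 280/345 ≈ 0.811594, p̂₂ = 466/568 ≈ 0.820423.
Pooled p̂ = (280+466)/(345+568) = 746/913 = 0.817087.
SE = √(0.149456 × 0.00465911) = 0.026388.
z = (0.811594 − 0.820423)/0.026388 = -0.008829/0.026388 = -0.3346.

z = -0.3346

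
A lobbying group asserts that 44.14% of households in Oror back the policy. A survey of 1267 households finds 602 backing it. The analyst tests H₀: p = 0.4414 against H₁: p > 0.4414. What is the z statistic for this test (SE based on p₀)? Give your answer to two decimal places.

z = 2.42

p̂ = 602/1267 = 0.47514.
Under H₀, SE = √(0.4414·0.5586/1267) = √(0.000194606) = 0.01395.
z = (0.47514 − 0.4414)/0.01395 = 0.03374/0.01395 = 2.42.
p-value = P(Z > 2.418) ≈ 0.0078.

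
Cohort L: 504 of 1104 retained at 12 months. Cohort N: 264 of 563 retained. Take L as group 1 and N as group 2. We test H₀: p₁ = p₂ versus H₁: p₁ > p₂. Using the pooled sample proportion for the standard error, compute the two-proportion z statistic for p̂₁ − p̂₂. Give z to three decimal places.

p̂₁ = 504/1104 = 0.45652, p̂₂ = 264/563 = 0.46892.
Pooled p̂ = (504+264)/(1104+563) = 768/1667 = 0.46071.
SE = √(0.248456 × 0.002682) = 0.02581.
z = (0.45652 − 0.46892)/0.02581 = -0.01240/0.02581 = -0.480.

z = -0.480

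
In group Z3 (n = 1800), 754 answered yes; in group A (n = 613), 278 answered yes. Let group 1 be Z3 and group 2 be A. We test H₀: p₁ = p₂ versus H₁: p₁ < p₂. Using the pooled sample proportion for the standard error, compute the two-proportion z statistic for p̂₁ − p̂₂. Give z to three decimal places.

p̂₁ = 754/1800 = 0.41889, p̂₂ = 278/613 = 0.45351.
Pooled p̂ = (754+278)/(1800+613) = 1032/2413 = 0.42768.
SE = √(0.24477 × 0.00218688) = 0.02314.
z = (0.41889 − 0.45351)/0.02314 = -0.03462/0.02314 = -1.496.
p-value = P(Z < -1.496) ≈ 0.0673.

z = -1.496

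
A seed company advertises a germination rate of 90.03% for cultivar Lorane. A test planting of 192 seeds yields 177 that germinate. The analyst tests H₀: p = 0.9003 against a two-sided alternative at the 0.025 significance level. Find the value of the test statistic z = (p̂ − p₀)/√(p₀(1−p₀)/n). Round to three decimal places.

p̂ = 177/192 = 0.92188.
Standard error under H₀: √(0.9003×0.0997/192) = 0.02162.
z = (0.92188 − 0.9003)/0.02162 = 0.02158/0.02162 = 0.998.
Two-sided p-value ≈ 2·Φ(−0.998) = 0.3184, so at α = 0.025 we fail to reject H₀.

z = 0.998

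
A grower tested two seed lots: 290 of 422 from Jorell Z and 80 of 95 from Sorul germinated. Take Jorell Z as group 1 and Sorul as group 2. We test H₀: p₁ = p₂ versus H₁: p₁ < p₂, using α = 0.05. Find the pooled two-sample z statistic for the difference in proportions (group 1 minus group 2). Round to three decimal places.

z = -3.024

p̂₁ = 290/422 ≈ 0.68720, p̂₂ = 80/95 ≈ 0.84211.
Pooled p̂ = (290+80)/(422+95) = 370/517 = 0.71567.
SE = √(p̂(1−p̂)(1/n₁+1/n₂)) = √(0.71567·0.28433·0.012896) = √(0.00262417) = 0.05123.
z = (0.68720 − 0.84211)/0.05123 = -0.15491/0.05123 = -3.024.
p-value = P(Z < -3.024) ≈ 0.0012. With α = 0.05, reject H₀.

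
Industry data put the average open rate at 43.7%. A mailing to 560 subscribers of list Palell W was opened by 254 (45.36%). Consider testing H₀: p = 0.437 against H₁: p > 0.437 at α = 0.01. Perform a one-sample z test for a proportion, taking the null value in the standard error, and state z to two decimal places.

z = 0.79

p̂ = 254/560 = 0.4536.
Under H₀, SE = √(0.437·0.563/560) = √(0.000439341) = 0.0210.
z = (0.4536 − 0.437)/0.0210 = 0.0166/0.0210 = 0.79.
p-value = P(Z > 0.791) ≈ 0.2146, so at α = 0.01 we fail to reject H₀.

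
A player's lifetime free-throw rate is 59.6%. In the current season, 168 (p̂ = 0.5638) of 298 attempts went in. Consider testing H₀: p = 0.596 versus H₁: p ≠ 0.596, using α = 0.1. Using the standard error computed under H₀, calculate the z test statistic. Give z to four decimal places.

z = -1.1343

p̂ = 168/298 ≈ 0.563758.
SE = √(p₀(1−p₀)/n) = √(0.24078/298) = 0.028425.
z = (0.563758 − 0.596)/0.028425 = -0.032242/0.028425 = -1.1343.
Two-sided p-value ≈ 2·Φ(−1.134) = 0.2567, so at α = 0.1 we fail to reject H₀.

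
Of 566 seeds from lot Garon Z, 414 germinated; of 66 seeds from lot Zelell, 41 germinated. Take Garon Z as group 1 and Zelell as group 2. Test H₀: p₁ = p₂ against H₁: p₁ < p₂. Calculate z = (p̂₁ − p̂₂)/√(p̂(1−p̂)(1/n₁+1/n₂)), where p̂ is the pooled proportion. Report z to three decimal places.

p̂₁ = 414/566 ≈ 0.73145, p̂₂ = 41/66 ≈ 0.62121.
Pooled p̂ = (414+41)/(566+66) = 455/632 = 0.71994.
SE = √(0.201628 × 0.0169183) = 0.05841.
z = (0.73145 − 0.62121)/0.05841 = 0.11024/0.05841 = 1.887.

z = 1.887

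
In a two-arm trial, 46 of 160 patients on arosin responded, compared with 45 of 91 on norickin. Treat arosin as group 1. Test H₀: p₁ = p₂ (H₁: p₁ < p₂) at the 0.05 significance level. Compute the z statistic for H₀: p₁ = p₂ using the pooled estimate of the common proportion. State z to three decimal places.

p̂₁ = 46/160 ≈ 0.28750, p̂₂ = 45/91 ≈ 0.49451.
Pooled p̂ = (46+45)/(160+91) = 91/251 = 0.36255.
SE = √(0.231107 × 0.017239) = 0.06312.
z = (0.28750 − 0.49451)/0.06312 = -0.20701/0.06312 = -3.280.
p-value = P(Z < -3.280) ≈ 0.0005, so at α = 0.05 we reject H₀.

z = -3.280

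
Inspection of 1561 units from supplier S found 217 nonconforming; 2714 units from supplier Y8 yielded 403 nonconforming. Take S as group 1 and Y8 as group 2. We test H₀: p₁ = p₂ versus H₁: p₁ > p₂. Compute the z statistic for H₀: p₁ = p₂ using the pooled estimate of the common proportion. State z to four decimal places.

z = -0.8471

p̂₁ = 217/1561 ≈ 0.139013, p̂₂ = 403/2714 ≈ 0.148489.
Pooled p̂ = (217+403)/(1561+2714) = 620/4275 = 0.145029.
SE = √(p̂(1−p̂)(1/n₁+1/n₂)) = √(0.145029·0.854971·0.00100907) = √(0.000125121) = 0.011186.
z = (0.139013 − 0.148489)/0.011186 = -0.009476/0.011186 = -0.8471.
p-value = P(Z > -0.847) ≈ 0.8015.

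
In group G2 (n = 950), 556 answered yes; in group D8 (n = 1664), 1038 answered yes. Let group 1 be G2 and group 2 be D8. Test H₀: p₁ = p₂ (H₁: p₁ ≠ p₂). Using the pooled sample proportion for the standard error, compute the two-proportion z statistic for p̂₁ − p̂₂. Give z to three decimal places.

p̂₁ = 556/950 = 0.58526, p̂₂ = 1038/1664 = 0.62380.
Pooled p̂ = (556+1038)/(950+1664) = 1594/2614 = 0.60979.
SE = √(p̂(1−p̂)(1/n₁+1/n₂)) = √(0.60979·0.39021·0.00165359) = √(0.000393465) = 0.01984.
z = (0.58526 − 0.62380)/0.01984 = -0.03854/0.01984 = -1.943.
Two-sided p-value ≈ 2·Φ(−1.943) = 0.0521.

z = -1.943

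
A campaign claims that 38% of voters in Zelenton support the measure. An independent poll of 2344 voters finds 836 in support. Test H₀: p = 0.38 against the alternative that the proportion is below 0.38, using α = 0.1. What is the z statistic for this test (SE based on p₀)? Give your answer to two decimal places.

z = -2.33

p̂ = 836/2344 = 0.3567.
Standard error under H₀: √(0.38×0.62/2344) = 0.0100.
z = (0.3567 − 0.38)/0.0100 = -0.0233/0.0100 = -2.33.
p-value = P(Z < -2.329) ≈ 0.0099; since p < α = 0.1, reject H₀.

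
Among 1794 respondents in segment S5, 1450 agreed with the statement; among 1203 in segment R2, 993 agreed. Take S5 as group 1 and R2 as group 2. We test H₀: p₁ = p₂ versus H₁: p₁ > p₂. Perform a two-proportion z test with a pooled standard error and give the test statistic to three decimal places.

p̂₁ = 1450/1794 ≈ 0.80825, p̂₂ = 993/1203 ≈ 0.82544.
Pooled p̂ = (1450+993)/(1794+1203) = 2443/2997 = 0.81515.
SE = √(0.150681 × 0.00138867) = 0.01447.
z = (0.80825 − 0.82544)/0.01447 = -0.01719/0.01447 = -1.188.

z = -1.188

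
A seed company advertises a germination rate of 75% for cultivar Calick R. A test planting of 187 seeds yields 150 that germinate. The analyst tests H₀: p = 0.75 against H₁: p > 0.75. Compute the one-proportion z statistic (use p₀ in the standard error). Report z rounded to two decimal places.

p̂ = 150/187 ≈ 0.80214.
Standard error under H₀: √(0.75×0.25/187) = 0.03167.
z = (0.80214 − 0.75)/0.03167 = 0.05214/0.03167 = 1.65.

z = 1.65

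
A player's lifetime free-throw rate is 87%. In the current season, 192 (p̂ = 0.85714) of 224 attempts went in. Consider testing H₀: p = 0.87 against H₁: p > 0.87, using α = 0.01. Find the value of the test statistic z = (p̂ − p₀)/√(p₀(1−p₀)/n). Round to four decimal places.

z = -0.5722

p̂ = 192/224 = 0.857143.
Under H₀, SE = √(0.87·0.13/224) = √(0.000504911) = 0.022470.
z = (0.857143 − 0.87)/0.022470 = -0.012857/0.022470 = -0.5722.
p-value = P(Z > -0.572) ≈ 0.7164. With α = 0.01, fail to reject H₀.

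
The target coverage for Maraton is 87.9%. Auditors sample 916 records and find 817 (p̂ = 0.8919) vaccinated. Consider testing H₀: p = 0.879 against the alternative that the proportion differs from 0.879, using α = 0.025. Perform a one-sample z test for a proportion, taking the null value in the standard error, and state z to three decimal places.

p̂ = 817/916 ≈ 0.89192.
Standard error under H₀: √(0.879×0.121/916) = 0.01078.
z = (0.89192 − 0.879)/0.01078 = 0.01292/0.01078 = 1.199.
p-value = 2·P(Z > 1.199) ≈ 0.2305. With α = 0.025, fail to reject H₀.

z = 1.199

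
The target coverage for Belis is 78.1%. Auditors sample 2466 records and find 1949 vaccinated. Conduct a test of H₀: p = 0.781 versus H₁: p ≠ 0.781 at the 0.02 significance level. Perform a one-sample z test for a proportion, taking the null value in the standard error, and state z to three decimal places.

z = 1.123

p̂ = 1949/2466 = 0.790349.
Under H₀, SE = √(0.781·0.219/2466) = √(6.93589e-05) = 0.008328.
z = (0.790349 − 0.781)/0.008328 = 0.009349/0.008328 = 1.123.
Two-sided p-value ≈ 2·Φ(−1.123) = 0.2616; since p > α = 0.02, fail to reject H₀.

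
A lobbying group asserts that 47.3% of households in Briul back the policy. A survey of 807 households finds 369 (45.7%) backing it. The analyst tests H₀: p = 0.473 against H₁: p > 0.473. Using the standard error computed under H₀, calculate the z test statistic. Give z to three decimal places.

z = -0.896

p̂ = 369/807 = 0.45725.
SE = √(p₀(1−p₀)/n) = √(0.24927/807) = 0.01758.
z = (0.45725 − 0.473)/0.01758 = -0.01575/0.01758 = -0.896.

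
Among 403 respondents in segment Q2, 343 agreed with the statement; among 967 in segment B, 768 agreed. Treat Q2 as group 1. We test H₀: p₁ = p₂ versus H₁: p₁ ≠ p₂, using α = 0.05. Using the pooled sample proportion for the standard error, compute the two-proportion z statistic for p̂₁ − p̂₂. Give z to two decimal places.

z = 2.45

p̂₁ = 343/403 = 0.8511, p̂₂ = 768/967 = 0.7942.
Pooled p̂ = (343+768)/(403+967) = 1111/1370 = 0.8109.
SE = √(p̂(1−p̂)(1/n₁+1/n₂)) = √(0.8109·0.1891·0.00351552) = √(0.000538966) = 0.0232.
z = (0.8511 − 0.7942)/0.0232 = 0.0569/0.0232 = 2.45.
p-value = 2·P(Z > 2.451) ≈ 0.0142; since p < α = 0.05, reject H₀.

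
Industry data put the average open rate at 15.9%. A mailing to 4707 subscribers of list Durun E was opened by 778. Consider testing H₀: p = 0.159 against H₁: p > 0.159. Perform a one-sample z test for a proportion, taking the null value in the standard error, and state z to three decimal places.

p̂ = 778/4707 ≈ 0.165286.
SE = √(p₀(1−p₀)/n) = √(0.13372/4707) = 0.005330.
z = (0.165286 − 0.159)/0.005330 = 0.006286/0.005330 = 1.179.

z = 1.179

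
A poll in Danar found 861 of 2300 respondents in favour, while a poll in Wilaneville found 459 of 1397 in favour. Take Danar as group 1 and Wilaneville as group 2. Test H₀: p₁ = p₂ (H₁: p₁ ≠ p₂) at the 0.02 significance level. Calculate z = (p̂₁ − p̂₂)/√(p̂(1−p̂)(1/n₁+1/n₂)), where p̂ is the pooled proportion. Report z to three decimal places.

p̂₁ = 861/2300 = 0.374348, p̂₂ = 459/1397 = 0.328561.
Pooled p̂ = (861+459)/(2300+1397) = 1320/3697 = 0.357046.
SE = √(p̂(1−p̂)(1/n₁+1/n₂)) = √(0.357046·0.642954·0.0011506) = √(0.000264137) = 0.016252.
z = (0.374348 − 0.328561)/0.016252 = 0.045787/0.016252 = 2.817.
Two-sided p-value ≈ 2·Φ(−2.817) = 0.0048. With α = 0.02, reject H₀.

z = 2.817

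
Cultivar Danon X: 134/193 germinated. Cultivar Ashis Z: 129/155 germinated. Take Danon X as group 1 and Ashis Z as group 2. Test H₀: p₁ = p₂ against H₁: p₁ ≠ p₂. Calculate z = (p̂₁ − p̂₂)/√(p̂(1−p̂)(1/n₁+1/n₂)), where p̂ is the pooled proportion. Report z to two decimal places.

z = -2.98

p̂₁ = 134/193 = 0.6943, p̂₂ = 129/155 = 0.8323.
Pooled p̂ = (134+129)/(193+155) = 263/348 = 0.7557.
SE = √(0.184593 × 0.011633) = 0.0463.
z = (0.6943 − 0.8323)/0.0463 = -0.1380/0.0463 = -2.98.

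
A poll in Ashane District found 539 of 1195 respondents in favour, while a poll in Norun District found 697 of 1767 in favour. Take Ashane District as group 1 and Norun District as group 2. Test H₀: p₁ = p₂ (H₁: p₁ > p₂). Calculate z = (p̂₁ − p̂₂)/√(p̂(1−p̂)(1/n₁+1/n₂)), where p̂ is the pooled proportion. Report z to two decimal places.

p̂₁ = 539/1195 ≈ 0.45105, p̂₂ = 697/1767 ≈ 0.39445.
Pooled p̂ = (539+697)/(1195+1767) = 1236/2962 = 0.41729.
SE = √(p̂(1−p̂)(1/n₁+1/n₂)) = √(0.41729·0.58271·0.00140275) = √(0.000341091) = 0.01847.
z = (0.45105 − 0.39445)/0.01847 = 0.05660/0.01847 = 3.06.
p-value = P(Z > 3.064) ≈ 0.0011.

z = 3.06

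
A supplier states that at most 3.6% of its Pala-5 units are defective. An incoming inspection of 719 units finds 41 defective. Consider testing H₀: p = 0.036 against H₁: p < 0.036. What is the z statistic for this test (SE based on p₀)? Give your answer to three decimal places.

z = 3.026

p̂ = 41/719 ≈ 0.057024.
SE = √(p₀(1−p₀)/n) = √(0.034704/719) = 0.006947.
z = (0.057024 − 0.036)/0.006947 = 0.021024/0.006947 = 3.026.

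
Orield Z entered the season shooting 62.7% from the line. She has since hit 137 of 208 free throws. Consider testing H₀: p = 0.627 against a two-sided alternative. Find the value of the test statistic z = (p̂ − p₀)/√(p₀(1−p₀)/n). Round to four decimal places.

p̂ = 137/208 ≈ 0.658654.
Under H₀, SE = √(0.627·0.373/208) = √(0.00112438) = 0.033532.
z = (0.658654 − 0.627)/0.033532 = 0.031654/0.033532 = 0.9440.

z = 0.9440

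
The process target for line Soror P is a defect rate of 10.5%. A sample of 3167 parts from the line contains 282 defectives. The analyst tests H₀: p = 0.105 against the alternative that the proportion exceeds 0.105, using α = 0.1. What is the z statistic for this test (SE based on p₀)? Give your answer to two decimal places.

p̂ = 282/3167 ≈ 0.08904.
Under H₀, SE = √(0.105·0.895/3167) = √(2.96732e-05) = 0.00545.
z = (0.08904 − 0.105)/0.00545 = -0.01596/0.00545 = -2.93.
p-value = P(Z > -2.929) ≈ 0.9983; since p > α = 0.1, fail to reject H₀.

z = -2.93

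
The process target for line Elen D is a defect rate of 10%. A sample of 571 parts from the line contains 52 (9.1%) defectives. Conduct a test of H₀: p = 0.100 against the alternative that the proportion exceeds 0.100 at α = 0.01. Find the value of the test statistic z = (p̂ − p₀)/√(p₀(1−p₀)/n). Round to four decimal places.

z = -0.7114

p̂ = 52/571 ≈ 0.091068.
SE = √(p₀(1−p₀)/n) = √(0.09/571) = 0.012555.
z = (0.091068 − 0.1)/0.012555 = -0.008932/0.012555 = -0.7114.
p-value = P(Z > -0.711) ≈ 0.7616; since p > α = 0.01, fail to reject H₀.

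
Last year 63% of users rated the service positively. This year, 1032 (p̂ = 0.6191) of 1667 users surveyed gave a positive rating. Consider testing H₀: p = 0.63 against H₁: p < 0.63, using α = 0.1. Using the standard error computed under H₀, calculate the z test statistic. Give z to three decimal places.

p̂ = 1032/1667 ≈ 0.619076.
Under H₀, SE = √(0.63·0.37/1667) = √(0.000139832) = 0.011825.
z = (0.619076 − 0.63)/0.011825 = -0.010924/0.011825 = -0.924.
p-value = P(Z < -0.924) ≈ 0.1778; since p > α = 0.1, fail to reject H₀.

z = -0.924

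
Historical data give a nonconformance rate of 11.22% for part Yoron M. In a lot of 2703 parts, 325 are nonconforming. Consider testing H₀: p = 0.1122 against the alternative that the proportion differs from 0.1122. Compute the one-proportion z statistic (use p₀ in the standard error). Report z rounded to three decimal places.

z = 1.324

p̂ = 325/2703 = 0.120237.
Under H₀, SE = √(0.1122·0.8878/2703) = √(3.68521e-05) = 0.006071.
z = (0.120237 − 0.1122)/0.006071 = 0.008037/0.006071 = 1.324.
Two-sided p-value ≈ 2·Φ(−1.324) = 0.1855.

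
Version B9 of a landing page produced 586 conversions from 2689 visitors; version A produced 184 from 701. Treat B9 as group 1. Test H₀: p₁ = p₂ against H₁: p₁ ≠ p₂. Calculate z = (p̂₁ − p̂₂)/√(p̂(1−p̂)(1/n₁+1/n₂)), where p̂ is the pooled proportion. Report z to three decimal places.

p̂₁ = 586/2689 = 0.21792, p̂₂ = 184/701 = 0.26248.
Pooled p̂ = (586+184)/(2689+701) = 770/3390 = 0.22714.
SE = √(p̂(1−p̂)(1/n₁+1/n₂)) = √(0.22714·0.77286·0.00179842) = √(0.000315706) = 0.01777.
z = (0.21792 − 0.26248)/0.01777 = -0.04456/0.01777 = -2.508.
p-value = 2·P(Z > 2.508) ≈ 0.0122.

z = -2.508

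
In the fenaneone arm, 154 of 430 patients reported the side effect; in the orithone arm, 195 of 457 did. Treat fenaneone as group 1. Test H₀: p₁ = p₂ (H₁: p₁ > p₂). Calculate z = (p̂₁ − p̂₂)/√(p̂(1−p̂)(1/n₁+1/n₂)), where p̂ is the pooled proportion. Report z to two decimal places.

p̂₁ = 154/430 ≈ 0.3581, p̂₂ = 195/457 ≈ 0.4267.
Pooled p̂ = (154+195)/(430+457) = 349/887 = 0.3935.
SE = √(0.238649 × 0.00451377) = 0.0328.
z = (0.3581 − 0.4267)/0.0328 = -0.0686/0.0328 = -2.09.
p-value = P(Z > -2.089) ≈ 0.9816.

z = -2.09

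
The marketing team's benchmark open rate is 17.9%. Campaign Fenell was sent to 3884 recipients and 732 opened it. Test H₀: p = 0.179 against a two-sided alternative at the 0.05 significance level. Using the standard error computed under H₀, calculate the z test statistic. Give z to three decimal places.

p̂ = 732/3884 = 0.188465.
Under H₀, SE = √(0.179·0.821/3884) = √(3.7837e-05) = 0.006151.
z = (0.188465 − 0.179)/0.006151 = 0.009465/0.006151 = 1.539.
Two-sided p-value ≈ 2·Φ(−1.539) = 0.1239; since p > α = 0.05, fail to reject H₀.

z = 1.539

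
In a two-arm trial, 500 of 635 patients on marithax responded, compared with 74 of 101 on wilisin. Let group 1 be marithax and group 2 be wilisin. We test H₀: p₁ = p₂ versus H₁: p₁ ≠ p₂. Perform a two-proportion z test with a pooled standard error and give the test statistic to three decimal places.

z = 1.233

p̂₁ = 500/635 ≈ 0.78740, p̂₂ = 74/101 ≈ 0.73267.
Pooled p̂ = (500+74)/(635+101) = 574/736 = 0.77989.
SE = √(0.171661 × 0.0114758) = 0.04438.
z = (0.78740 − 0.73267)/0.04438 = 0.05473/0.04438 = 1.233.
Two-sided p-value ≈ 2·Φ(−1.233) = 0.2176.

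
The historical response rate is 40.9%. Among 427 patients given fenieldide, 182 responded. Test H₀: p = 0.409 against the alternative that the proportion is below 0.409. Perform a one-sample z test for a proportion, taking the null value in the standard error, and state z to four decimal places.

p̂ = 182/427 = 0.426230.
Under H₀, SE = √(0.409·0.591/427) = √(0.000566087) = 0.023793.
z = (0.426230 − 0.409)/0.023793 = 0.017230/0.023793 = 0.7242.
p-value = P(Z < 0.724) ≈ 0.7655.

z = 0.7242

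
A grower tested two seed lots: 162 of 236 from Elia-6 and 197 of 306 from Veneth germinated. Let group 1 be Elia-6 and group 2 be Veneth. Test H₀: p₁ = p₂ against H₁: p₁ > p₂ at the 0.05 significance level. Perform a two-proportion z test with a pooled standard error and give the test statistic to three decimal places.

z = 1.041

p̂₁ = 162/236 ≈ 0.68644, p̂₂ = 197/306 ≈ 0.64379.
Pooled p̂ = (162+197)/(236+306) = 359/542 = 0.66236.
SE = √(p̂(1−p̂)(1/n₁+1/n₂)) = √(0.66236·0.33764·0.00750526) = √(0.00167847) = 0.04097.
z = (0.68644 − 0.64379)/0.04097 = 0.04265/0.04097 = 1.041.
p-value = P(Z > 1.041) ≈ 0.1489; since p > α = 0.05, fail to reject H₀.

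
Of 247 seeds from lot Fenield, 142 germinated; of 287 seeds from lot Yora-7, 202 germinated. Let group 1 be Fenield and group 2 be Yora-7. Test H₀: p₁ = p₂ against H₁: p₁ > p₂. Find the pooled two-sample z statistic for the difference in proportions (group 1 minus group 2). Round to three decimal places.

p̂₁ = 142/247 ≈ 0.57490, p̂₂ = 202/287 ≈ 0.70383.
Pooled p̂ = (142+202)/(247+287) = 344/534 = 0.64419.
SE = √(p̂(1−p̂)(1/n₁+1/n₂)) = √(0.64419·0.35581·0.0075329) = √(0.0017266) = 0.04155.
z = (0.57490 − 0.70383)/0.04155 = -0.12893/0.04155 = -3.103.
p-value = P(Z > -3.103) ≈ 0.9990.

z = -3.103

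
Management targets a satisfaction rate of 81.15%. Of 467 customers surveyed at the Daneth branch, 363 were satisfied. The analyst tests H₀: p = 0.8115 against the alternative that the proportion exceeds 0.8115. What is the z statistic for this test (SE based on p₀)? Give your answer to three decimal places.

p̂ = 363/467 ≈ 0.77730.
SE = √(p₀(1−p₀)/n) = √(0.15297/467) = 0.01810.
z = (0.77730 − 0.8115)/0.01810 = -0.03420/0.01810 = -1.890.
p-value = P(Z > -1.890) ≈ 0.9706.

z = -1.890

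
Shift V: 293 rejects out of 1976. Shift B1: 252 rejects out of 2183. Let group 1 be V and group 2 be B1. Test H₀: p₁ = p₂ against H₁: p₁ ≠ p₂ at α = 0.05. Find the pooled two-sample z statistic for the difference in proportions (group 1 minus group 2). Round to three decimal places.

z = 3.134

p̂₁ = 293/1976 ≈ 0.14828, p̂₂ = 252/2183 ≈ 0.11544.
Pooled p̂ = (293+252)/(1976+2183) = 545/4159 = 0.13104.
SE = √(0.113869 × 0.000964158) = 0.01048.
z = (0.14828 − 0.11544)/0.01048 = 0.03284/0.01048 = 3.134.
p-value = 2·P(Z > 3.134) ≈ 0.0017. With α = 0.05, reject H₀.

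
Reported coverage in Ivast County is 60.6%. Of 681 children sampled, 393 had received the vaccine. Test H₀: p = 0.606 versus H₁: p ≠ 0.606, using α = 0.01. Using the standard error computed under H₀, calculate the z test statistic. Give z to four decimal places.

p̂ = 393/681 = 0.577093.
Under H₀, SE = √(0.606·0.394/681) = √(0.000350608) = 0.018725.
z = (0.577093 − 0.606)/0.018725 = -0.028907/0.018725 = -1.5438.
p-value = 2·P(Z > 1.544) ≈ 0.1226. With α = 0.01, fail to reject H₀.

z = -1.5438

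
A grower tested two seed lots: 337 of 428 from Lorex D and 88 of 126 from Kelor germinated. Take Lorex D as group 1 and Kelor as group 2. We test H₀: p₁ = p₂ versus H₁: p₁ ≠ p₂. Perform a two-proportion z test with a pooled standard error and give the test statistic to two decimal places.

p̂₁ = 337/428 ≈ 0.7874, p̂₂ = 88/126 ≈ 0.6984.
Pooled p̂ = (337+88)/(428+126) = 425/554 = 0.7671.
SE = √(p̂(1−p̂)(1/n₁+1/n₂)) = √(0.7671·0.2329·0.010273) = √(0.00183508) = 0.0428.
z = (0.7874 − 0.6984)/0.0428 = 0.0890/0.0428 = 2.08.
p-value = 2·P(Z > 2.077) ≈ 0.0378.

z = 2.08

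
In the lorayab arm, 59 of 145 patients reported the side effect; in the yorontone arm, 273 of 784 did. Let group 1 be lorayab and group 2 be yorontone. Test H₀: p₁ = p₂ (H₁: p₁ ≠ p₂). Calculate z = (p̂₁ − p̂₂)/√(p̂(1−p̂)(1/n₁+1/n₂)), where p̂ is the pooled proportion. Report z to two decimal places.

z = 1.35

p̂₁ = 59/145 ≈ 0.40690, p̂₂ = 273/784 ≈ 0.34821.
Pooled p̂ = (59+273)/(145+784) = 332/929 = 0.35737.
SE = √(p̂(1−p̂)(1/n₁+1/n₂)) = √(0.35737·0.64263·0.00817206) = √(0.00187678) = 0.04332.
z = (0.40690 − 0.34821)/0.04332 = 0.05869/0.04332 = 1.35.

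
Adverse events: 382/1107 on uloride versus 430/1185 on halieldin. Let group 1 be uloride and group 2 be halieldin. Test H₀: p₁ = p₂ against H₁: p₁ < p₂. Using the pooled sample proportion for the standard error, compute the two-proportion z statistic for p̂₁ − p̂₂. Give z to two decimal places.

p̂₁ = 382/1107 = 0.3451, p̂₂ = 430/1185 = 0.3629.
Pooled p̂ = (382+430)/(1107+1185) = 812/2292 = 0.3543.
SE = √(0.228764 × 0.00174722) = 0.0200.
z = (0.3451 − 0.3629)/0.0200 = -0.0178/0.0200 = -0.89.

z = -0.89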